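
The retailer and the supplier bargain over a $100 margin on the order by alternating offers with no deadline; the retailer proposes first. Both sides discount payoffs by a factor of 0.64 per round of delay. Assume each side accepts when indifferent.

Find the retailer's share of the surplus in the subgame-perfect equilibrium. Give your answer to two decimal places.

60.98

In a stationary SPE each proposer offers the other exactly their discounted continuation value.
If the retailer keeps x when proposing and the supplier keeps y when proposing, then x = 100 − 0.64y and y = 100 − 0.64x.
Solving: x = 100(1 − 0.64) / (1 − 0.64·0.64) = 36 / 0.5904 ≈ 60.9756.
The supplier gets 100 − 60.9756 ≈ 39.0244.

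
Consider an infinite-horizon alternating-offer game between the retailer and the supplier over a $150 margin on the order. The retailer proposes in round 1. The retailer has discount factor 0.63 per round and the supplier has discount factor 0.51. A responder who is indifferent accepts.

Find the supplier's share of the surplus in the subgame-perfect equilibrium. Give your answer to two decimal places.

When the retailer proposes, the supplier accepts any offer worth at least 0.51 times what the supplier would get by proposing next round; and vice versa.
This gives x = 150 − 0.51y and y = 150 − 0.63x, where x and y are each side's share when it proposes.
Hence (1 − 0.51·0.63)x = 150(1 − 0.51), i.e. 0.6787·x = 73.5.
x ≈ 108.2953; the supplier's share is 150 − x ≈ 41.7047.

41.70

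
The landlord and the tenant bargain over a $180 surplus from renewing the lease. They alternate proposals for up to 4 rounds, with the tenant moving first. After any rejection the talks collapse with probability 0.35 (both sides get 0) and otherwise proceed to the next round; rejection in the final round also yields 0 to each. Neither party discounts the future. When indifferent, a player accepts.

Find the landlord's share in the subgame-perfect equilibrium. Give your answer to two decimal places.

90.38

By backward induction:
Round 4 (the landlord proposes): rejection yields 0 for the tenant; the landlord offers 0 and keeps 180.
Round 3 (the tenant proposes): rejecting gives the landlord an expected 0.65 × 180 = 117. The tenant offers 117 and keeps 180 − 117 = 63.
Round 2 (the landlord proposes): rejecting gives the tenant an expected 0.65 × 63 = 40.95. The landlord offers 40.95 and keeps 180 − 40.95 = 139.05.
Round 1 (the tenant proposes): rejecting gives the landlord an expected 0.65 × 139.05 = 90.3825. The tenant offers 90.3825 and keeps 180 − 90.3825 = 89.6175.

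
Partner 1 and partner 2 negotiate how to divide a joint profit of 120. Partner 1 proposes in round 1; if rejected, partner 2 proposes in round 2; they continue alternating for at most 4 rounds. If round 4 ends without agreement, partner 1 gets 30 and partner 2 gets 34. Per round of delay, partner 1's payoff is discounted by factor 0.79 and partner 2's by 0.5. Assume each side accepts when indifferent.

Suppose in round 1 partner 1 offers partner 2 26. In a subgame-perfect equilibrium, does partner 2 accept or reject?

Reject

Round 4 (partner 2 proposes): partner 1 gets 30 if talks fail, so partner 2 offers 30 and keeps 90.
Round 3 (partner 1 proposes): partner 2 can get 90 next round, worth 0.5 × 90 = 45 now; partner 1 offers that and keeps 75.
Round 2 (partner 2 proposes): partner 1 can get 75 next round, worth 0.79 × 75 = 59.25 now. Partner 2 offers 59.25 and keeps 120 − 59.25 = 60.75.
So by rejecting in round 1, partner 2 gets 60.75 next round, worth 0.5 × 60.75 = 30.375 now.
Offer 26 < 30.375, so partner 2 rejects.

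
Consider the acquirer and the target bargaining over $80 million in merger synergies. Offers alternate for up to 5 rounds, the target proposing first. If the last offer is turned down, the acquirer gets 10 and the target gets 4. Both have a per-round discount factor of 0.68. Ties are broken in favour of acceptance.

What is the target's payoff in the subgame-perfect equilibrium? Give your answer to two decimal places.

52.40

Round 5 (the target proposes): the acquirer gets 10 if talks fail, so the target offers 10 and keeps 70.
Round 4 (the acquirer proposes): the target can get 70 next round, worth 0.68 × 70 = 47.6 now. The acquirer offers 47.6 and keeps 80 − 47.6 = 32.4.
Round 3 (the target proposes): the acquirer can get 32.4 next round, worth 0.68 × 32.4 = 22.032 now. The target offers 22.032 and keeps 80 − 22.032 = 57.968.
Round 2 (the acquirer proposes): the target can get 57.968 next round, worth 0.68 × 57.968 = 39.41824 now. The acquirer offers 39.41824 and keeps 80 − 39.41824 = 40.58176.
Round 1 (the target proposes): the acquirer can get 40.58176 next round, worth 0.68 × 40.58176 = 27.5955968 now. The target offers 27.5955968 and keeps 80 − 27.5955968 = 52.4044032.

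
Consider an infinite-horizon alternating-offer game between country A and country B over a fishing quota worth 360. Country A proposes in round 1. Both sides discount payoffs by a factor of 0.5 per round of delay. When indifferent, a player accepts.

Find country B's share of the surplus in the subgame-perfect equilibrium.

Let x be country A's share when country A proposes and y be country B's share when country B proposes.
Country B accepts iff offered ≥ 0.5·y, so x = 360 − 0.5y. Symmetrically y = 360 − 0.5x.
Substituting: x = 360 − 0.5(360 − 0.5x), giving x(1 − 0.5·0.5) = 360(1 − 0.5).
So x = 360 × 0.5 / 0.75 = 240, and country B receives 360 − x = 120.

120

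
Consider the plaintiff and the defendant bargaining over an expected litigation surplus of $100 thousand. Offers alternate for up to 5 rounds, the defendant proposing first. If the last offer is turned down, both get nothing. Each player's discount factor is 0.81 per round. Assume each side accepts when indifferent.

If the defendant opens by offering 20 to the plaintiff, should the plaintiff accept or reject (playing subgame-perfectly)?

Work out the plaintiff's continuation value if the offer is rejected.
Round 5 (the defendant proposes): the plaintiff will accept anything ≥ 0, so the defendant offers 0 and keeps 100.
Round 4 (the plaintiff proposes): the defendant can get 100 next round, worth 0.81 × 100 = 81 now; the plaintiff offers that and keeps 19.
Round 3 (the defendant proposes): the plaintiff can get 19 next round, worth 0.81 × 19 = 15.39 now; the defendant offers that and keeps 84.61.
Round 2 (the plaintiff proposes): the defendant can get 84.61 next round, worth 0.81 × 84.61 = 68.5341 now. The plaintiff offers 68.5341 and keeps 100 − 68.5341 = 31.4659.
So by rejecting in round 1, the plaintiff gets 31.4659 next round, worth 0.81 × 31.4659 = 25.487379 now.
Offer 20 < 25.487379, so the plaintiff rejects.

Reject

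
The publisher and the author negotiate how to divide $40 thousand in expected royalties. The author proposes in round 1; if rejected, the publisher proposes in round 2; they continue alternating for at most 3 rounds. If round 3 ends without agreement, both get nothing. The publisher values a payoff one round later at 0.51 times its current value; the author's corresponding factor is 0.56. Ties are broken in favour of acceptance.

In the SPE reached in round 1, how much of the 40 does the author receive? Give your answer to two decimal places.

Round 3 (the author proposes): rejection yields 0 for the publisher; the author offers 0 and keeps 40.
Round 2 (the publisher proposes): the author can get 40 next round, worth 0.56 × 40 = 22.4 now, so the publisher offers 22.4, keeping 17.6.
Round 1 (the author proposes): the publisher can get 17.6 next round, worth 0.51 × 17.6 = 8.976 now, so the author offers 8.976, keeping 31.024.

31.02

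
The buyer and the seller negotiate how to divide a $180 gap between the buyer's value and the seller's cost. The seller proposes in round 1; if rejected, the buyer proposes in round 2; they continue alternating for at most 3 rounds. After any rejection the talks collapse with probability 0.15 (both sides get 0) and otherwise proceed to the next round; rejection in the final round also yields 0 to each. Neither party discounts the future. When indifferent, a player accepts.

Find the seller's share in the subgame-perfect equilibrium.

157.05

By backward induction:
Round 3 (the seller proposes): rejection yields 0 for the buyer; the seller offers 0 and keeps 180.
Round 2 (the buyer proposes): rejecting gives the seller an expected 0.85 × 180 = 153. The buyer offers 153 and keeps 180 − 153 = 27.
Round 1 (the seller proposes): rejecting gives the buyer an expected 0.85 × 27 = 22.95, so the seller offers 22.95, keeping 157.05.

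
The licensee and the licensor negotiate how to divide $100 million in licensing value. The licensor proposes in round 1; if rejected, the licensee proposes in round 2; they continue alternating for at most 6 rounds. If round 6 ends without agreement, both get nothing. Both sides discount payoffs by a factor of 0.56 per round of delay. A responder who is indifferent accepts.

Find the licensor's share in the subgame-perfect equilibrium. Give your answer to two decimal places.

Round 6 (the licensee proposes): the licensor will accept anything ≥ 0, so the licensee offers 0 and keeps 100.
Round 5 (the licensor proposes): the licensee can get 100 next round, worth 0.56 × 100 = 56 now. The licensor offers 56 and keeps 100 − 56 = 44.
Round 4 (the licensee proposes): the licensor can get 44 next round, worth 0.56 × 44 = 24.64 now; the licensee offers that and keeps 75.36.
Round 3 (the licensor proposes): the licensee can get 75.36 next round, worth 0.56 × 75.36 = 42.2016 now, so the licensor offers 42.2016, keeping 57.7984.
Round 2 (the licensee proposes): the licensor can get 57.7984 next round, worth 0.56 × 57.7984 = 32.367104 now, so the licensee offers 32.367104, keeping 67.632896.
Round 1 (the licensor proposes): the licensee can get 67.632896 next round, worth 0.56 × 67.632896 = 37.87442176 now; the licensor offers that and keeps 62.12557824.

62.13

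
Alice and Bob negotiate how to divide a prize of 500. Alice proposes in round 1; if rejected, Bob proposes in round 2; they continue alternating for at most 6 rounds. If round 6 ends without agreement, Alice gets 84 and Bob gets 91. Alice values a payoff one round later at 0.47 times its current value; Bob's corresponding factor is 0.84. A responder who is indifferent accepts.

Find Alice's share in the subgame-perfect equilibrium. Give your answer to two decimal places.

135.05

Round 6 (Bob proposes): Alice gets 84 if talks fail, so Bob offers 84 and keeps 416.
Round 5 (Alice proposes): Bob can get 416 next round, worth 0.84 × 416 = 349.44 now, so Alice offers 349.44, keeping 150.56.
Round 4 (Bob proposes): Alice can get 150.56 next round, worth 0.47 × 150.56 = 70.7632 now. Bob offers 70.7632 and keeps 500 − 70.7632 = 429.2368.
Round 3 (Alice proposes): Bob can get 429.2368 next round, worth 0.84 × 429.2368 = 360.558912 now, so Alice offers 360.558912, keeping 139.441088.
Round 2 (Bob proposes): Alice can get 139.441088 next round, worth 0.47 × 139.441088 = 65.53731136 now. Bob offers 65.53731136 and keeps 500 − 65.53731136 = 434.46268864.
Round 1 (Alice proposes): Bob can get 434.46268864 next round, worth 0.84 × 434.46268864 = 364.9486584576 now. Alice offers 364.9486584576 and keeps 500 − 364.9486584576 = 135.0513415424.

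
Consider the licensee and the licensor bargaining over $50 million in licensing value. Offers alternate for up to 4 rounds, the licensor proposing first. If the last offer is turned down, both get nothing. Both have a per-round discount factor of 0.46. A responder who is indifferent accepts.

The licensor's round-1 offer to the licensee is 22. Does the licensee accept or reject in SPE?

Accept

Work out the licensee's continuation value if the offer is rejected.
Round 4 (the licensee proposes): the licensor will accept anything ≥ 0, so the licensee offers 0 and keeps 50.
Round 3 (the licensor proposes): the licensee can get 50 next round, worth 0.46 × 50 = 23 now, so the licensor offers 23, keeping 27.
Round 2 (the licensee proposes): the licensor can get 27 next round, worth 0.46 × 27 = 12.42 now, so the licensee offers 12.42, keeping 37.58.
So by rejecting in round 1, the licensee gets 37.58 next round, worth 0.46 × 37.58 = 17.2868 now.
Offer 22 ≥ 17.2868, so the licensee accepts.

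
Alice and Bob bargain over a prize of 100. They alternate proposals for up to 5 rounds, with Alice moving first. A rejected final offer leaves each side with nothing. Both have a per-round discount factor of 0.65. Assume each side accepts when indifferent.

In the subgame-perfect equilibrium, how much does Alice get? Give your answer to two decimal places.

67.64

By backward induction:
Round 5 (Alice proposes): rejection yields 0 for Bob; Alice offers 0 and keeps 100.
Round 4 (Bob proposes): Alice can get 100 next round, worth 0.65 × 100 = 65 now. Bob offers 65 and keeps 100 − 65 = 35.
Round 3 (Alice proposes): Bob can get 35 next round, worth 0.65 × 35 = 22.75 now; Alice offers that and keeps 77.25.
Round 2 (Bob proposes): Alice can get 77.25 next round, worth 0.65 × 77.25 = 50.2125 now. Bob offers 50.2125 and keeps 100 − 50.2125 = 49.7875.
Round 1 (Alice proposes): Bob can get 49.7875 next round, worth 0.65 × 49.7875 = 32.361875 now, so Alice offers 32.361875, keeping 67.638125.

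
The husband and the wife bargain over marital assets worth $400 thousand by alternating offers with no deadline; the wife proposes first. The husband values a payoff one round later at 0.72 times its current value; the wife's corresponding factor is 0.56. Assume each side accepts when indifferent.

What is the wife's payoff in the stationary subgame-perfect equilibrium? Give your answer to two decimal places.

When the wife proposes, the husband accepts any offer worth at least 0.72 times what the husband would get by proposing next round; and vice versa.
This gives x = 400 − 0.72y and y = 400 − 0.56x, where x and y are each side's share when it proposes.
Hence (1 − 0.72·0.56)x = 400(1 − 0.72), i.e. 0.5968·x = 112.
x ≈ 187.6676; the husband's share is 400 − x ≈ 212.3324.

187.67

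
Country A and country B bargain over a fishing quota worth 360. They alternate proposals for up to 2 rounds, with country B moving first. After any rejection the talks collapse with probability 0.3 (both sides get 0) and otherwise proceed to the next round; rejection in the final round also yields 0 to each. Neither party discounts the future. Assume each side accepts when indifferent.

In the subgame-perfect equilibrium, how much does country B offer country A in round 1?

Round 2 (country A proposes): rejection yields 0 for country B; country A offers 0 and keeps 360.
Round 1 (country B proposes): rejecting gives country A an expected 0.7 × 360 = 252. Country B offers 252 and keeps 360 − 252 = 108.

252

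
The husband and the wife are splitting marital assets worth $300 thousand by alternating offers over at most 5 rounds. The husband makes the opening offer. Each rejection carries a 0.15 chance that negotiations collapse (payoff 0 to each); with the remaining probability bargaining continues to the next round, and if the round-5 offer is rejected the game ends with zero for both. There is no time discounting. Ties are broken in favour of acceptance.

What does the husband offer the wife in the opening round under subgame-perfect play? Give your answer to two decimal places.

65.89

Round 5 (the husband proposes): rejection yields 0 for the wife; the husband offers 0 and keeps 300.
Round 4 (the wife proposes): rejecting gives the husband an expected 0.85 × 300 = 255. The wife offers 255 and keeps 300 − 255 = 45.
Round 3 (the husband proposes): rejecting gives the wife an expected 0.85 × 45 = 38.25. The husband offers 38.25 and keeps 300 − 38.25 = 261.75.
Round 2 (the wife proposes): rejecting gives the husband an expected 0.85 × 261.75 = 222.4875. The wife offers 222.4875 and keeps 300 − 222.4875 = 77.5125.
Round 1 (the husband proposes): rejecting gives the wife an expected 0.85 × 77.5125 = 65.885625. The husband offers 65.885625 and keeps 300 − 65.885625 = 234.114375.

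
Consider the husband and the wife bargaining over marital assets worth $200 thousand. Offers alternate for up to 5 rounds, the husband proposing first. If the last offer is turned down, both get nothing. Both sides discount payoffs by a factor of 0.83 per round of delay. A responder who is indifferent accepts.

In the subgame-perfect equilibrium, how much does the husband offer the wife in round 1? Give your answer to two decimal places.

47.66

Solve by backward induction from round 5.
Round 5 (the husband proposes): rejection yields 0 for the wife; the husband offers 0 and keeps 200.
Round 4 (the wife proposes): the husband can get 200 next round, worth 0.83 × 200 = 166 now. The wife offers 166 and keeps 200 − 166 = 34.
Round 3 (the husband proposes): the wife can get 34 next round, worth 0.83 × 34 = 28.22 now, so the husband offers 28.22, keeping 171.78.
Round 2 (the wife proposes): the husband can get 171.78 next round, worth 0.83 × 171.78 = 142.5774 now; the wife offers that and keeps 57.4226.
Round 1 (the husband proposes): the wife can get 57.4226 next round, worth 0.83 × 57.4226 = 47.660758 now. The husband offers 47.660758 and keeps 200 − 47.660758 = 152.339242.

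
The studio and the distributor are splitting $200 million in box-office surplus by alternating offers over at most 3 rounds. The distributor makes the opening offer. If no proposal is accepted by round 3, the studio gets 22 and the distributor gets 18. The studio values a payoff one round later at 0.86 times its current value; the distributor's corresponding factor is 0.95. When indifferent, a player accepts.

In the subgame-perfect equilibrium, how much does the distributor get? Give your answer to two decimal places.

Solve by backward induction from round 3.
Round 3 (the distributor proposes): the studio gets 22 if talks fail, so the distributor offers 22 and keeps 178.
Round 2 (the studio proposes): the distributor can get 178 next round, worth 0.95 × 178 = 169.1 now. The studio offers 169.1 and keeps 200 − 169.1 = 30.9.
Round 1 (the distributor proposes): the studio can get 30.9 next round, worth 0.86 × 30.9 = 26.574 now; the distributor offers that and keeps 173.426.

173.43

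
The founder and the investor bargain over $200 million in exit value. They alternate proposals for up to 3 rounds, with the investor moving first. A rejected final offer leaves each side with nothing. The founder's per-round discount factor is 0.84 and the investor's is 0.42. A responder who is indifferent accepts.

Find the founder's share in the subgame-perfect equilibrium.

Round 3 (the investor proposes): the founder will accept anything ≥ 0, so the investor offers 0 and keeps 200.
Round 2 (the founder proposes): the investor can get 200 next round, worth 0.42 × 200 = 84 now. The founder offers 84 and keeps 200 − 84 = 116.
Round 1 (the investor proposes): the founder can get 116 next round, worth 0.84 × 116 = 97.44 now, so the investor offers 97.44, keeping 102.56.

97.44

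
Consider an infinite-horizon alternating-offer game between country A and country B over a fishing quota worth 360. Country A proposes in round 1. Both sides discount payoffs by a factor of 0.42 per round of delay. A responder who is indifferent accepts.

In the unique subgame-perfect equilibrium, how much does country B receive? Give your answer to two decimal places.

106.48

In a stationary SPE each proposer offers the other exactly their discounted continuation value.
If country A keeps x when proposing and country B keeps y when proposing, then x = 360 − 0.42y and y = 360 − 0.42x.
Solving: x = 360(1 − 0.42) / (1 − 0.42·0.42) = 208.8 / 0.8236 ≈ 253.5211.
Country B gets 360 − 253.5211 ≈ 106.4789.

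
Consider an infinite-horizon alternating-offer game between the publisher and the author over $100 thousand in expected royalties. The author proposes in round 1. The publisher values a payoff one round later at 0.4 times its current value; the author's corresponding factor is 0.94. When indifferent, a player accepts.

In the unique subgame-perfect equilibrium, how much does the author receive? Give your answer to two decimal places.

96.15

In a stationary SPE each proposer offers the other exactly their discounted continuation value.
If the author keeps x when proposing and the publisher keeps y when proposing, then x = 100 − 0.4y and y = 100 − 0.94x.
Solving: x = 100(1 − 0.4) / (1 − 0.94·0.4) = 60 / 0.624 ≈ 96.1538.
The publisher gets 100 − 96.1538 ≈ 3.8462.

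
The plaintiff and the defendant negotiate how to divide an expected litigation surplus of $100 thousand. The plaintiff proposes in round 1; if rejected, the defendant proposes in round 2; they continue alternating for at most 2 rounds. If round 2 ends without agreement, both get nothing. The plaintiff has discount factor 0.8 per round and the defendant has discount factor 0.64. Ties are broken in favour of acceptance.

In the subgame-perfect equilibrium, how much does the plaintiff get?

Round 2 (the defendant proposes): rejection yields 0 for the plaintiff; the defendant offers 0 and keeps 100.
Round 1 (the plaintiff proposes): the defendant can get 100 next round, worth 0.64 × 100 = 64 now; the plaintiff offers that and keeps 36.

36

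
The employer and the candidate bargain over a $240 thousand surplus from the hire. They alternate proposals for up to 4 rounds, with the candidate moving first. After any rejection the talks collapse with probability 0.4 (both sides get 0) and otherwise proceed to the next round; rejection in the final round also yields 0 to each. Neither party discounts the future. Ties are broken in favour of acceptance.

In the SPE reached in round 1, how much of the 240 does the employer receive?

109.44

Round 4 (the employer proposes): the candidate will accept anything ≥ 0, so the employer offers 0 and keeps 240.
Round 3 (the candidate proposes): rejecting gives the employer an expected 0.6 × 240 = 144; the candidate offers that and keeps 96.
Round 2 (the employer proposes): rejecting gives the candidate an expected 0.6 × 96 = 57.6; the employer offers that and keeps 182.4.
Round 1 (the candidate proposes): rejecting gives the employer an expected 0.6 × 182.4 = 109.44; the candidate offers that and keeps 130.56.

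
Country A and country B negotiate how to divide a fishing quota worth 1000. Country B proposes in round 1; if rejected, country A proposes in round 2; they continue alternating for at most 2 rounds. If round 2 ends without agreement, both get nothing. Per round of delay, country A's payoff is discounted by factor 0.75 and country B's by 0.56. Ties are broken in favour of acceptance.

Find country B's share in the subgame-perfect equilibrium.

Round 2 (country A proposes): rejection yields 0 for country B; country A offers 0 and keeps 1000.
Round 1 (country B proposes): country A can get 1000 next round, worth 0.75 × 1000 = 750 now; country B offers that and keeps 250.

250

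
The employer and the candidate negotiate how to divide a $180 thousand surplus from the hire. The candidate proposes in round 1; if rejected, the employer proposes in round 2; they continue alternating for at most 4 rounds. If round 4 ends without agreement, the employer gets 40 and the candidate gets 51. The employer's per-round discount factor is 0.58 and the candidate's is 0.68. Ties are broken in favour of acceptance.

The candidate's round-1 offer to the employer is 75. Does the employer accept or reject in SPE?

Round 4 (the employer proposes): the candidate gets 51 if talks fail, so the employer offers 51 and keeps 129.
Round 3 (the candidate proposes): the employer can get 129 next round, worth 0.58 × 129 = 74.82 now; the candidate offers that and keeps 105.18.
Round 2 (the employer proposes): the candidate can get 105.18 next round, worth 0.68 × 105.18 = 71.5224 now, so the employer offers 71.5224, keeping 108.4776.
So by rejecting in round 1, the employer gets 108.4776 next round, worth 0.58 × 108.4776 = 62.917008 now.
Offer 75 ≥ 62.917008, so the employer accepts.

Accept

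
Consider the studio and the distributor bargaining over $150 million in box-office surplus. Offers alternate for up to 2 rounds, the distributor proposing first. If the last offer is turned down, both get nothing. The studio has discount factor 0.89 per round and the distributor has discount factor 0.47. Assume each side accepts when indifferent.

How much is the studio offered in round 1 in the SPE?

133.5

Work backward from the last round.
Round 2 (the studio proposes): the distributor will accept anything ≥ 0, so the studio offers 0 and keeps 150.
Round 1 (the distributor proposes): the studio can get 150 next round, worth 0.89 × 150 = 133.5 now; the distributor offers that and keeps 16.5.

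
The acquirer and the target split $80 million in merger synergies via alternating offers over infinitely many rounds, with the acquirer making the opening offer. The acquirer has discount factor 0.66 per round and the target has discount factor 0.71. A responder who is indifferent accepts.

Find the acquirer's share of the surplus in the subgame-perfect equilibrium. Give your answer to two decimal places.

43.66

In a stationary SPE each proposer offers the other exactly their discounted continuation value.
If the acquirer keeps x when proposing and the target keeps y when proposing, then x = 80 − 0.71y and y = 80 − 0.66x.
Solving: x = 80(1 − 0.71) / (1 − 0.66·0.71) = 23.2 / 0.5314 ≈ 43.6583.
The target gets 80 − 43.6583 ≈ 36.3417.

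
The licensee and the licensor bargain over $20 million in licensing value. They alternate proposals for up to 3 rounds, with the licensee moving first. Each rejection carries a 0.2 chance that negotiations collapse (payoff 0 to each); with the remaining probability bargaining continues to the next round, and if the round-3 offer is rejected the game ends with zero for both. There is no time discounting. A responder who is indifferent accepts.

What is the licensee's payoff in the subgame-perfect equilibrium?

Round 3 (the licensee proposes): the licensor will accept anything ≥ 0, so the licensee offers 0 and keeps 20.
Round 2 (the licensor proposes): rejecting gives the licensee an expected 0.8 × 20 = 16. The licensor offers 16 and keeps 20 − 16 = 4.
Round 1 (the licensee proposes): rejecting gives the licensor an expected 0.8 × 4 = 3.2, so the licensee offers 3.2, keeping 16.8.

16.8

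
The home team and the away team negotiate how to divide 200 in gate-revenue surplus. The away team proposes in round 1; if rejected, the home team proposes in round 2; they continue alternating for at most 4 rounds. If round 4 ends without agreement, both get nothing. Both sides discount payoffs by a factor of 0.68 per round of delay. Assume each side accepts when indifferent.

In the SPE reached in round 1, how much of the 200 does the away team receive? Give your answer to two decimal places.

Round 4 (the home team proposes): the away team will accept anything ≥ 0, so the home team offers 0 and keeps 200.
Round 3 (the away team proposes): the home team can get 200 next round, worth 0.68 × 200 = 136 now; the away team offers that and keeps 64.
Round 2 (the home team proposes): the away team can get 64 next round, worth 0.68 × 64 = 43.52 now, so the home team offers 43.52, keeping 156.48.
Round 1 (the away team proposes): the home team can get 156.48 next round, worth 0.68 × 156.48 = 106.4064 now, so the away team offers 106.4064, keeping 93.5936.

93.59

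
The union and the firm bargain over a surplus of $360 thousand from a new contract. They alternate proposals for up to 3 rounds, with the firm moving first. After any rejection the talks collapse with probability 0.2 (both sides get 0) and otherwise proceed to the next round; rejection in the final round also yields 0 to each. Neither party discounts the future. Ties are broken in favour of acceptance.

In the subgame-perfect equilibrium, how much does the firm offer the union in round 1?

57.6

By backward induction:
Round 3 (the firm proposes): the union will accept anything ≥ 0, so the firm offers 0 and keeps 360.
Round 2 (the union proposes): rejecting gives the firm an expected 0.8 × 360 = 288, so the union offers 288, keeping 72.
Round 1 (the firm proposes): rejecting gives the union an expected 0.8 × 72 = 57.6. The firm offers 57.6 and keeps 360 − 57.6 = 302.4.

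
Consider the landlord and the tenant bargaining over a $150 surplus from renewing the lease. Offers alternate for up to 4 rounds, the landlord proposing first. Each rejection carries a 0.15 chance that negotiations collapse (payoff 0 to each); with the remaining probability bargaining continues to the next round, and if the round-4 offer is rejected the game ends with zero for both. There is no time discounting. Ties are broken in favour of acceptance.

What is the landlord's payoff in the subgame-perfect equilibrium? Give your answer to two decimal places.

38.76

Round 4 (the tenant proposes): the landlord will accept anything ≥ 0, so the tenant offers 0 and keeps 150.
Round 3 (the landlord proposes): rejecting gives the tenant an expected 0.85 × 150 = 127.5; the landlord offers that and keeps 22.5.
Round 2 (the tenant proposes): rejecting gives the landlord an expected 0.85 × 22.5 = 19.125, so the tenant offers 19.125, keeping 130.875.
Round 1 (the landlord proposes): rejecting gives the tenant an expected 0.85 × 130.875 = 111.24375. The landlord offers 111.24375 and keeps 150 − 111.24375 = 38.75625.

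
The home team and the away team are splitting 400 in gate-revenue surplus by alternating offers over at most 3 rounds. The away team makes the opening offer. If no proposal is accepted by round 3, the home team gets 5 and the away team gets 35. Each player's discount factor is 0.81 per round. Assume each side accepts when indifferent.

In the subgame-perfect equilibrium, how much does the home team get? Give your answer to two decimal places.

64.84

By backward induction:
Round 3 (the away team proposes): the home team gets 5 if talks fail, so the away team offers 5 and keeps 395.
Round 2 (the home team proposes): the away team can get 395 next round, worth 0.81 × 395 = 319.95 now; the home team offers that and keeps 80.05.
Round 1 (the away team proposes): the home team can get 80.05 next round, worth 0.81 × 80.05 = 64.8405 now; the away team offers that and keeps 335.1595.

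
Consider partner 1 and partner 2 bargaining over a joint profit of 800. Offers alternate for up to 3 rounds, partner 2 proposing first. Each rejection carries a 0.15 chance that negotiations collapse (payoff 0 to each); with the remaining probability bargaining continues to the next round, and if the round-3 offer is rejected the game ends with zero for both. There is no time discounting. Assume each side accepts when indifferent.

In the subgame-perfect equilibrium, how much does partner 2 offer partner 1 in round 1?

102

Round 3 (partner 2 proposes): partner 1 will accept anything ≥ 0, so partner 2 offers 0 and keeps 800.
Round 2 (partner 1 proposes): rejecting gives partner 2 an expected 0.85 × 800 = 680; partner 1 offers that and keeps 120.
Round 1 (partner 2 proposes): rejecting gives partner 1 an expected 0.85 × 120 = 102. Partner 2 offers 102 and keeps 800 − 102 = 698.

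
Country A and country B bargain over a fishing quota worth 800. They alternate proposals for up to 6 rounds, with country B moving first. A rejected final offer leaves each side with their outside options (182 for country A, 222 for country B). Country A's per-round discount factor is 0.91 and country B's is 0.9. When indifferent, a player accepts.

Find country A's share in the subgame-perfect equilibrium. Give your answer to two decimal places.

485.23

Solve by backward induction from round 6.
Round 6 (country A proposes): country B gets 222 if talks fail, so country A offers 222 and keeps 578.
Round 5 (country B proposes): country A can get 578 next round, worth 0.91 × 578 = 525.98 now, so country B offers 525.98, keeping 274.02.
Round 4 (country A proposes): country B can get 274.02 next round, worth 0.9 × 274.02 = 246.618 now; country A offers that and keeps 553.382.
Round 3 (country B proposes): country A can get 553.382 next round, worth 0.91 × 553.382 = 503.57762 now; country B offers that and keeps 296.42238.
Round 2 (country A proposes): country B can get 296.42238 next round, worth 0.9 × 296.42238 = 266.780142 now; country A offers that and keeps 533.219858.
Round 1 (country B proposes): country A can get 533.219858 next round, worth 0.91 × 533.219858 = 485.23007078 now, so country B offers 485.23007078, keeping 314.76992922.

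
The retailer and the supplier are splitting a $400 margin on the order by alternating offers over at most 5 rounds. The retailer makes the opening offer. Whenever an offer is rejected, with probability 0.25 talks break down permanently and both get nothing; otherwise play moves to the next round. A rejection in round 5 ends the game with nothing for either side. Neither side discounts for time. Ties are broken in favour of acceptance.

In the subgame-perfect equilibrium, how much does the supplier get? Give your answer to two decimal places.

117.19

By backward induction:
Round 5 (the retailer proposes): rejection yields 0 for the supplier; the retailer offers 0 and keeps 400.
Round 4 (the supplier proposes): rejecting gives the retailer an expected 0.75 × 400 = 300, so the supplier offers 300, keeping 100.
Round 3 (the retailer proposes): rejecting gives the supplier an expected 0.75 × 100 = 75; the retailer offers that and keeps 325.
Round 2 (the supplier proposes): rejecting gives the retailer an expected 0.75 × 325 = 243.75, so the supplier offers 243.75, keeping 156.25.
Round 1 (the retailer proposes): rejecting gives the supplier an expected 0.75 × 156.25 = 117.1875, so the retailer offers 117.1875, keeping 282.8125.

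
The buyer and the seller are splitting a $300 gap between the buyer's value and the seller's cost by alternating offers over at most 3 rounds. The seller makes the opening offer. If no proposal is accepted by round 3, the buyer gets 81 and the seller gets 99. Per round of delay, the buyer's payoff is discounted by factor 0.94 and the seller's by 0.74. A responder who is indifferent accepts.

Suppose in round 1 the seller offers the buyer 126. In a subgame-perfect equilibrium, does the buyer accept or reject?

Reject

Work out the buyer's continuation value if the offer is rejected.
Round 3 (the seller proposes): the buyer gets 81 if talks fail, so the seller offers 81 and keeps 219.
Round 2 (the buyer proposes): the seller can get 219 next round, worth 0.74 × 219 = 162.06 now, so the buyer offers 162.06, keeping 137.94.
So by rejecting in round 1, the buyer gets 137.94 next round, worth 0.94 × 137.94 = 129.6636 now.
Offer 126 < 129.6636, so the buyer rejects.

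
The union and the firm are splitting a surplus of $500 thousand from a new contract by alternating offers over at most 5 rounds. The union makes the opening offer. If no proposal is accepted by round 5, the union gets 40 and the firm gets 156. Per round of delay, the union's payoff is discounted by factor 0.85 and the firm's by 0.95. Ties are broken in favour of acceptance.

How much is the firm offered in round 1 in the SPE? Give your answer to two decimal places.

Solve by backward induction from round 5.
Round 5 (the union proposes): the firm gets 156 if talks fail, so the union offers 156 and keeps 344.
Round 4 (the firm proposes): the union can get 344 next round, worth 0.85 × 344 = 292.4 now, so the firm offers 292.4, keeping 207.6.
Round 3 (the union proposes): the firm can get 207.6 next round, worth 0.95 × 207.6 = 197.22 now. The union offers 197.22 and keeps 500 − 197.22 = 302.78.
Round 2 (the firm proposes): the union can get 302.78 next round, worth 0.85 × 302.78 = 257.363 now; the firm offers that and keeps 242.637.
Round 1 (the union proposes): the firm can get 242.637 next round, worth 0.95 × 242.637 = 230.50515 now. The union offers 230.50515 and keeps 500 − 230.50515 = 269.49485.

230.51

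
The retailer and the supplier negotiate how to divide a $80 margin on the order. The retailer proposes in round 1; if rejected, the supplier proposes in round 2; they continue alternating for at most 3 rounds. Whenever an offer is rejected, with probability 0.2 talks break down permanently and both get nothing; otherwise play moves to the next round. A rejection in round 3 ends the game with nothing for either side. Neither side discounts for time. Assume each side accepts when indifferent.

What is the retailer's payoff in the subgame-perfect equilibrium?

67.2

By backward induction:
Round 3 (the retailer proposes): the supplier will accept anything ≥ 0, so the retailer offers 0 and keeps 80.
Round 2 (the supplier proposes): rejecting gives the retailer an expected 0.8 × 80 = 64, so the supplier offers 64, keeping 16.
Round 1 (the retailer proposes): rejecting gives the supplier an expected 0.8 × 16 = 12.8, so the retailer offers 12.8, keeping 67.2.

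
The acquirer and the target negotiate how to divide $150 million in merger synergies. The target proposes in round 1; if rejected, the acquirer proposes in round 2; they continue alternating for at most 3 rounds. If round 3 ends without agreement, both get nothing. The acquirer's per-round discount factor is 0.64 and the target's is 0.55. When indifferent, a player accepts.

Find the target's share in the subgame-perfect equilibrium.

Round 3 (the target proposes): rejection yields 0 for the acquirer; the target offers 0 and keeps 150.
Round 2 (the acquirer proposes): the target can get 150 next round, worth 0.55 × 150 = 82.5 now. The acquirer offers 82.5 and keeps 150 − 82.5 = 67.5.
Round 1 (the target proposes): the acquirer can get 67.5 next round, worth 0.64 × 67.5 = 43.2 now; the target offers that and keeps 106.8.

106.8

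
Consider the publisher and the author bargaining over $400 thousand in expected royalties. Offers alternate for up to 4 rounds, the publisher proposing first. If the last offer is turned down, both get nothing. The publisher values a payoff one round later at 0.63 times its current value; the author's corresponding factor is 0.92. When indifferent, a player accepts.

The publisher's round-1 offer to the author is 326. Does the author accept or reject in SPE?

Reject

Round 4 (the author proposes): the publisher will accept anything ≥ 0, so the author offers 0 and keeps 400.
Round 3 (the publisher proposes): the author can get 400 next round, worth 0.92 × 400 = 368 now; the publisher offers that and keeps 32.
Round 2 (the author proposes): the publisher can get 32 next round, worth 0.63 × 32 = 20.16 now, so the author offers 20.16, keeping 379.84.
So by rejecting in round 1, the author gets 379.84 next round, worth 0.92 × 379.84 = 349.4528 now.
Offer 326 < 349.4528, so the author rejects.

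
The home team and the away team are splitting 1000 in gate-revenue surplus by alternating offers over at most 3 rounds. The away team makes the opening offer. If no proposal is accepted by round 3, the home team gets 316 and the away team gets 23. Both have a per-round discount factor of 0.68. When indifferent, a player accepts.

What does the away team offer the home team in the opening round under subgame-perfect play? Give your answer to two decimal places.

363.72

Work backward from the last round.
Round 3 (the away team proposes): the home team gets 316 if talks fail, so the away team offers 316 and keeps 684.
Round 2 (the home team proposes): the away team can get 684 next round, worth 0.68 × 684 = 465.12 now; the home team offers that and keeps 534.88.
Round 1 (the away team proposes): the home team can get 534.88 next round, worth 0.68 × 534.88 = 363.7184 now. The away team offers 363.7184 and keeps 1000 − 363.7184 = 636.2816.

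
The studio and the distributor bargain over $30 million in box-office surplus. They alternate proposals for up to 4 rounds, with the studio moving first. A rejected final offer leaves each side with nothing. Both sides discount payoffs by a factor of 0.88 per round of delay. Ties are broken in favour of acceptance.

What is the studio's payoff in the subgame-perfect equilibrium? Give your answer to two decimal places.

Round 4 (the distributor proposes): the studio will accept anything ≥ 0, so the distributor offers 0 and keeps 30.
Round 3 (the studio proposes): the distributor can get 30 next round, worth 0.88 × 30 = 26.4 now, so the studio offers 26.4, keeping 3.6.
Round 2 (the distributor proposes): the studio can get 3.6 next round, worth 0.88 × 3.6 = 3.168 now. The distributor offers 3.168 and keeps 30 − 3.168 = 26.832.
Round 1 (the studio proposes): the distributor can get 26.832 next round, worth 0.88 × 26.832 = 23.61216 now; the studio offers that and keeps 6.38784.

6.39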